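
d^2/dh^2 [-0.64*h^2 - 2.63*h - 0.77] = -1.28000000000000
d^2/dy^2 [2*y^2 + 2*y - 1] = 4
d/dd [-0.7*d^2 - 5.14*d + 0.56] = -1.4*d - 5.14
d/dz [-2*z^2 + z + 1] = 1 - 4*z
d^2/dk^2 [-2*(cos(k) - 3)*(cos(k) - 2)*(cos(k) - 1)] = 47*cos(k)/2 - 24*cos(2*k) + 9*cos(3*k)/2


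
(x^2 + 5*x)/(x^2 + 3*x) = (x + 5)/(x + 3)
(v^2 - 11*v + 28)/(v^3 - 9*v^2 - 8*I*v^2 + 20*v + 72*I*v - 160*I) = (v - 7)/(v^2 - v*(5 + 8*I) + 40*I)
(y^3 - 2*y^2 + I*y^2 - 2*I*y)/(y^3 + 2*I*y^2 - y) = (y - 2)/(y + I)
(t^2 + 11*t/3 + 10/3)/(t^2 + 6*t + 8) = (t + 5/3)/(t + 4)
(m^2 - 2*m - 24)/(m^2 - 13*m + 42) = (m + 4)/(m - 7)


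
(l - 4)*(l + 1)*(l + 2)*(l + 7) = l^4 + 6*l^3 - 17*l^2 - 78*l - 56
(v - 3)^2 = v^2 - 6*v + 9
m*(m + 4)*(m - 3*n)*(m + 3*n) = m^4 + 4*m^3 - 9*m^2*n^2 - 36*m*n^2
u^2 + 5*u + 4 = (u + 1)*(u + 4)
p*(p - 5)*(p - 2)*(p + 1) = p^4 - 6*p^3 + 3*p^2 + 10*p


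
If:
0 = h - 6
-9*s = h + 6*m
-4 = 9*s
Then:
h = 6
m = -1/3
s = -4/9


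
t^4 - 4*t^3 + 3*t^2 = t^2*(t - 3)*(t - 1)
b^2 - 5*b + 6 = (b - 3)*(b - 2)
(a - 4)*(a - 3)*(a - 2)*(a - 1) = a^4 - 10*a^3 + 35*a^2 - 50*a + 24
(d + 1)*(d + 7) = d^2 + 8*d + 7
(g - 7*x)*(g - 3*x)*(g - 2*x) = g^3 - 12*g^2*x + 41*g*x^2 - 42*x^3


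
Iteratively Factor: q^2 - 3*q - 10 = (q - 5)*(q + 2)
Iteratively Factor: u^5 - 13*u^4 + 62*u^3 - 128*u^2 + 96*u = (u)*(u^4 - 13*u^3 + 62*u^2 - 128*u + 96) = u*(u - 4)*(u^3 - 9*u^2 + 26*u - 24) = u*(u - 4)^2*(u^2 - 5*u + 6) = u*(u - 4)^2*(u - 3)*(u - 2)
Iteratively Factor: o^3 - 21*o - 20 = (o - 5)*(o^2 + 5*o + 4) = (o - 5)*(o + 1)*(o + 4)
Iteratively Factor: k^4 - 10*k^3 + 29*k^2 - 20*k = (k - 1)*(k^3 - 9*k^2 + 20*k) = (k - 5)*(k - 1)*(k^2 - 4*k) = k*(k - 5)*(k - 1)*(k - 4)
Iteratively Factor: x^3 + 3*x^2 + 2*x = (x + 2)*(x^2 + x) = (x + 1)*(x + 2)*(x)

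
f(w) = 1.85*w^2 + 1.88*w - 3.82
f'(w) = 3.7*w + 1.88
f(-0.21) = -4.13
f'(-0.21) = 1.10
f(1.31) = 1.82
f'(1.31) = 6.73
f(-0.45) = -4.29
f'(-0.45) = 0.22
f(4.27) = 37.94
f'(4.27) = 17.68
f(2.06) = 7.90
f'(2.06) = 9.50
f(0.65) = -1.82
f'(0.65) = 4.28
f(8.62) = 149.85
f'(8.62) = 33.77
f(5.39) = 60.06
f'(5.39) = 21.82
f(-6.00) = 51.50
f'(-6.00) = -20.32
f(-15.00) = 384.23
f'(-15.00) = -53.62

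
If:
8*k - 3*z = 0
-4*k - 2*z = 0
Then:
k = 0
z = 0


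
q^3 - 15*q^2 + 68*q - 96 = (q - 8)*(q - 4)*(q - 3)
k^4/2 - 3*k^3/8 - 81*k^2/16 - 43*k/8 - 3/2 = (k/2 + 1)*(k - 4)*(k + 1/2)*(k + 3/4)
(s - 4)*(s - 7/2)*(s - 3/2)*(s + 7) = s^4 - 2*s^3 - 151*s^2/4 + 623*s/4 - 147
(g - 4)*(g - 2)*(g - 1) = g^3 - 7*g^2 + 14*g - 8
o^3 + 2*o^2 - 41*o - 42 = (o - 6)*(o + 1)*(o + 7)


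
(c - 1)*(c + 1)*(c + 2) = c^3 + 2*c^2 - c - 2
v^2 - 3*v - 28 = (v - 7)*(v + 4)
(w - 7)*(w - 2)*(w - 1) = w^3 - 10*w^2 + 23*w - 14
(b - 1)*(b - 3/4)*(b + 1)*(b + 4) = b^4 + 13*b^3/4 - 4*b^2 - 13*b/4 + 3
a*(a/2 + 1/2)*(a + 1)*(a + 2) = a^4/2 + 2*a^3 + 5*a^2/2 + a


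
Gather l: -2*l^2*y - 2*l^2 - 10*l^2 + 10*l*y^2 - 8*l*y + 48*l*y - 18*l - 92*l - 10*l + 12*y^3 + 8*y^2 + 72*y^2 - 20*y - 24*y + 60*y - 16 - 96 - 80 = l^2*(-2*y - 12) + l*(10*y^2 + 40*y - 120) + 12*y^3 + 80*y^2 + 16*y - 192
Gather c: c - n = c - n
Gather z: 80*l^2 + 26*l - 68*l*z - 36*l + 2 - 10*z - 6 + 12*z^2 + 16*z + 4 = 80*l^2 - 10*l + 12*z^2 + z*(6 - 68*l)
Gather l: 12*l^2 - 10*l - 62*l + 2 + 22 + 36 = 12*l^2 - 72*l + 60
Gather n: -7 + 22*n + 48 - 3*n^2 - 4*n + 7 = -3*n^2 + 18*n + 48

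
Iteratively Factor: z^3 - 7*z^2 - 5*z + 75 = (z - 5)*(z^2 - 2*z - 15) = (z - 5)^2*(z + 3)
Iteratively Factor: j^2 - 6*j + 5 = (j - 5)*(j - 1)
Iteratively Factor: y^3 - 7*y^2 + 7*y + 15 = (y + 1)*(y^2 - 8*y + 15) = (y - 5)*(y + 1)*(y - 3)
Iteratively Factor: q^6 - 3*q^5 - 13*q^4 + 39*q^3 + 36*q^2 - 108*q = (q - 3)*(q^5 - 13*q^3 + 36*q) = (q - 3)^2*(q^4 + 3*q^3 - 4*q^2 - 12*q) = (q - 3)^2*(q - 2)*(q^3 + 5*q^2 + 6*q) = (q - 3)^2*(q - 2)*(q + 2)*(q^2 + 3*q) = (q - 3)^2*(q - 2)*(q + 2)*(q + 3)*(q)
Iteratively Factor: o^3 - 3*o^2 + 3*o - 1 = (o - 1)*(o^2 - 2*o + 1) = (o - 1)^2*(o - 1)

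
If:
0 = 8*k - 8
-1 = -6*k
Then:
No Solution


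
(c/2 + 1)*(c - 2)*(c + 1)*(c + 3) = c^4/2 + 2*c^3 - c^2/2 - 8*c - 6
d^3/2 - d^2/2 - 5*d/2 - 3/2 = (d/2 + 1/2)*(d - 3)*(d + 1)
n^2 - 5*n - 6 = (n - 6)*(n + 1)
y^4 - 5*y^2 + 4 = (y - 2)*(y - 1)*(y + 1)*(y + 2)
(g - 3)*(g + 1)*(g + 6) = g^3 + 4*g^2 - 15*g - 18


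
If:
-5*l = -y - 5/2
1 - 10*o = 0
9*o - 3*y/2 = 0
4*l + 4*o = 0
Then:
No Solution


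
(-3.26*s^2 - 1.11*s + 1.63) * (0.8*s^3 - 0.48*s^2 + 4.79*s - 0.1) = -2.608*s^5 + 0.6768*s^4 - 13.7786*s^3 - 5.7733*s^2 + 7.9187*s - 0.163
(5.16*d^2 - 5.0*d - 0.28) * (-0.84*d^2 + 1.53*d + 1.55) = -4.3344*d^4 + 12.0948*d^3 + 0.5832*d^2 - 8.1784*d - 0.434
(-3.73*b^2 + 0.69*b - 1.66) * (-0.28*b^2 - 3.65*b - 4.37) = 1.0444*b^4 + 13.4213*b^3 + 14.2464*b^2 + 3.0437*b + 7.2542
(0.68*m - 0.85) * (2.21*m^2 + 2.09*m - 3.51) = 1.5028*m^3 - 0.4573*m^2 - 4.1633*m + 2.9835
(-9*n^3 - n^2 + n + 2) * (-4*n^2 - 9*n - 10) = 36*n^5 + 85*n^4 + 95*n^3 - 7*n^2 - 28*n - 20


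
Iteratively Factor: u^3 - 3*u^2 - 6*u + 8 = (u - 1)*(u^2 - 2*u - 8) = (u - 4)*(u - 1)*(u + 2)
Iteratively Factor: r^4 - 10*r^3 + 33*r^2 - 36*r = (r - 3)*(r^3 - 7*r^2 + 12*r) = (r - 3)^2*(r^2 - 4*r) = (r - 4)*(r - 3)^2*(r)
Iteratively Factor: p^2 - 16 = (p - 4)*(p + 4)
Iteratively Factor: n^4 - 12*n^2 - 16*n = (n)*(n^3 - 12*n - 16) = n*(n + 2)*(n^2 - 2*n - 8) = n*(n + 2)^2*(n - 4)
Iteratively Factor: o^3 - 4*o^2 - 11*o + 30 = (o - 2)*(o^2 - 2*o - 15) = (o - 5)*(o - 2)*(o + 3)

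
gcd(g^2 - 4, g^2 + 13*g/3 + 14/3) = g + 2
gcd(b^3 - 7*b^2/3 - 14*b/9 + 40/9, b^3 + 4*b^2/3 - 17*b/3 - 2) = b - 2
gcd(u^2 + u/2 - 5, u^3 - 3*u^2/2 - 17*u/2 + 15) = u - 2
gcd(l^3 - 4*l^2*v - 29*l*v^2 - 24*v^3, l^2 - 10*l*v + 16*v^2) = -l + 8*v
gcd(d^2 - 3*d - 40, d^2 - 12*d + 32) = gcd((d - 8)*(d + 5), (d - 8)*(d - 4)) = d - 8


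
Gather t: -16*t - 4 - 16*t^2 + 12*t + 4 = -16*t^2 - 4*t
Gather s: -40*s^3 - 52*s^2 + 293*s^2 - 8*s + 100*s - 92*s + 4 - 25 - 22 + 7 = -40*s^3 + 241*s^2 - 36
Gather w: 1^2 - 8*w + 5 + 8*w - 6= 0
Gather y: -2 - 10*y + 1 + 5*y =-5*y - 1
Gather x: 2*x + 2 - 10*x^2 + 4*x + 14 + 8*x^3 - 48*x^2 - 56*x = 8*x^3 - 58*x^2 - 50*x + 16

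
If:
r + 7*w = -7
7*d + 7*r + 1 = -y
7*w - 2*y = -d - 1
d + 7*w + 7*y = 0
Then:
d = 191/63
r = -67/21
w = -80/147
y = 1/9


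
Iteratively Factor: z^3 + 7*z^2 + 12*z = (z)*(z^2 + 7*z + 12) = z*(z + 4)*(z + 3)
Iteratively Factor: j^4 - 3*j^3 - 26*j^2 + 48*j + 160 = (j + 4)*(j^3 - 7*j^2 + 2*j + 40) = (j - 5)*(j + 4)*(j^2 - 2*j - 8) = (j - 5)*(j + 2)*(j + 4)*(j - 4)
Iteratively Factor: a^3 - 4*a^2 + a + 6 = (a - 3)*(a^2 - a - 2) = (a - 3)*(a - 2)*(a + 1)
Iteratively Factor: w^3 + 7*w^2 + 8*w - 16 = (w - 1)*(w^2 + 8*w + 16) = (w - 1)*(w + 4)*(w + 4)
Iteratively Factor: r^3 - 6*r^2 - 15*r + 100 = (r - 5)*(r^2 - r - 20) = (r - 5)*(r + 4)*(r - 5)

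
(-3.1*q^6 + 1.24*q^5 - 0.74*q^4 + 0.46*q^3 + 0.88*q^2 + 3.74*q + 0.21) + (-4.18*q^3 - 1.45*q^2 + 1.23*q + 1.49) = -3.1*q^6 + 1.24*q^5 - 0.74*q^4 - 3.72*q^3 - 0.57*q^2 + 4.97*q + 1.7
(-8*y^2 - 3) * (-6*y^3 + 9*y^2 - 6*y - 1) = 48*y^5 - 72*y^4 + 66*y^3 - 19*y^2 + 18*y + 3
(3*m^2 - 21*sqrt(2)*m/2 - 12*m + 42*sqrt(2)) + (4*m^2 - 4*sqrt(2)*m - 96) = 7*m^2 - 29*sqrt(2)*m/2 - 12*m - 96 + 42*sqrt(2)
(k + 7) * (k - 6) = k^2 + k - 42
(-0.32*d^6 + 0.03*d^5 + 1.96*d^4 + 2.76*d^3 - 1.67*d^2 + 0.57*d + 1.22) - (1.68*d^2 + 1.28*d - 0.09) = -0.32*d^6 + 0.03*d^5 + 1.96*d^4 + 2.76*d^3 - 3.35*d^2 - 0.71*d + 1.31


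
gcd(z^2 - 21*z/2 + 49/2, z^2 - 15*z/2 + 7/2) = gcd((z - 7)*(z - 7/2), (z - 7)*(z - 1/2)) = z - 7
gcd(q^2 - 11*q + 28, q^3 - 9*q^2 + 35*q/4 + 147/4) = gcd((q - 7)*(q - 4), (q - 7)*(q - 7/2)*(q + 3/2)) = q - 7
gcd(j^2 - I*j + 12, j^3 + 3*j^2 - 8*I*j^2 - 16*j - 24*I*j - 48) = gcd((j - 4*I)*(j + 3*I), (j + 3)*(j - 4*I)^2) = j - 4*I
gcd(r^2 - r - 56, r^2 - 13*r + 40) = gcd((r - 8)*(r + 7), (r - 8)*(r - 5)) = r - 8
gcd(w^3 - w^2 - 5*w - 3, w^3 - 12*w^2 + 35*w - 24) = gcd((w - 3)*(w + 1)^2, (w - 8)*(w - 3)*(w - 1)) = w - 3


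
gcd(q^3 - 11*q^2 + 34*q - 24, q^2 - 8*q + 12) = q - 6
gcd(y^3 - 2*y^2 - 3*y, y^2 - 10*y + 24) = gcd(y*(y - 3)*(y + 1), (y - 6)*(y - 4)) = 1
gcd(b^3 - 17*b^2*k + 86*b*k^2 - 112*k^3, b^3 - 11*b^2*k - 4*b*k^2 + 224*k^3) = b^2 - 15*b*k + 56*k^2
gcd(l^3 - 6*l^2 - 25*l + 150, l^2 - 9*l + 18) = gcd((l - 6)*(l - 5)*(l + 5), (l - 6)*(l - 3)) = l - 6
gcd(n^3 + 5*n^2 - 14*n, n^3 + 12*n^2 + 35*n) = n^2 + 7*n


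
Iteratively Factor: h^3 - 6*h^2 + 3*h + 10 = (h - 2)*(h^2 - 4*h - 5) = (h - 2)*(h + 1)*(h - 5)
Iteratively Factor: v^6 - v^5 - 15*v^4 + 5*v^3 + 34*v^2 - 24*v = (v - 1)*(v^5 - 15*v^3 - 10*v^2 + 24*v) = (v - 1)^2*(v^4 + v^3 - 14*v^2 - 24*v) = (v - 4)*(v - 1)^2*(v^3 + 5*v^2 + 6*v) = (v - 4)*(v - 1)^2*(v + 2)*(v^2 + 3*v) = (v - 4)*(v - 1)^2*(v + 2)*(v + 3)*(v)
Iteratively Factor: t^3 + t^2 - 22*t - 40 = (t - 5)*(t^2 + 6*t + 8) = (t - 5)*(t + 4)*(t + 2)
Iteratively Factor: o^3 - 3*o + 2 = (o - 1)*(o^2 + o - 2) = (o - 1)^2*(o + 2)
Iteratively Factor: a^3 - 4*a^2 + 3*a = (a)*(a^2 - 4*a + 3) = a*(a - 1)*(a - 3)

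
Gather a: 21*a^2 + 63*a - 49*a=21*a^2 + 14*a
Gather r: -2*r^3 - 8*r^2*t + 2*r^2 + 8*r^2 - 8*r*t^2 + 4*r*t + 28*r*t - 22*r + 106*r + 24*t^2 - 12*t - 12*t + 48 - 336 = -2*r^3 + r^2*(10 - 8*t) + r*(-8*t^2 + 32*t + 84) + 24*t^2 - 24*t - 288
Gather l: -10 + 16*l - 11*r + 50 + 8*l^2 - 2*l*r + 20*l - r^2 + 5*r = 8*l^2 + l*(36 - 2*r) - r^2 - 6*r + 40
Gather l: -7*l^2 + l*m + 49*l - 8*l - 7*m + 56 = -7*l^2 + l*(m + 41) - 7*m + 56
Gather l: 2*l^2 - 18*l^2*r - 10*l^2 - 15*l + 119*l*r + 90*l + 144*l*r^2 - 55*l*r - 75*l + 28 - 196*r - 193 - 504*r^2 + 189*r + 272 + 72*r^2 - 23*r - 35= l^2*(-18*r - 8) + l*(144*r^2 + 64*r) - 432*r^2 - 30*r + 72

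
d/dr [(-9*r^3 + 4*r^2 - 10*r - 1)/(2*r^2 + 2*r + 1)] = (-18*r^4 - 36*r^3 + r^2 + 12*r - 8)/(4*r^4 + 8*r^3 + 8*r^2 + 4*r + 1)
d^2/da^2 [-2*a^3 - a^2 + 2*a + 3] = -12*a - 2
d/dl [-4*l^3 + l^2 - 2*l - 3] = -12*l^2 + 2*l - 2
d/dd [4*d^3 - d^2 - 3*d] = 12*d^2 - 2*d - 3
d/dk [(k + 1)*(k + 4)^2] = 3*(k + 2)*(k + 4)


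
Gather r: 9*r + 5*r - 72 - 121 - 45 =14*r - 238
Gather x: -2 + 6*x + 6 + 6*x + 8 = 12*x + 12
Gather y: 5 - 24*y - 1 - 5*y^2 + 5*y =-5*y^2 - 19*y + 4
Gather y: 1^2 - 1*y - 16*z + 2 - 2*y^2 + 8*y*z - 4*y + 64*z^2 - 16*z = -2*y^2 + y*(8*z - 5) + 64*z^2 - 32*z + 3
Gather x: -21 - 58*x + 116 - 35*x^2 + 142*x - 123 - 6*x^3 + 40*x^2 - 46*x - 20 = -6*x^3 + 5*x^2 + 38*x - 48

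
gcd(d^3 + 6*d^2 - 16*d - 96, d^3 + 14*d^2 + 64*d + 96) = d^2 + 10*d + 24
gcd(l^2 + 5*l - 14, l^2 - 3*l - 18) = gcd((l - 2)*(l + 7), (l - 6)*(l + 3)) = 1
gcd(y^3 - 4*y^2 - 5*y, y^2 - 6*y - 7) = y + 1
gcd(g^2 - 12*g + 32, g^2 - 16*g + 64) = g - 8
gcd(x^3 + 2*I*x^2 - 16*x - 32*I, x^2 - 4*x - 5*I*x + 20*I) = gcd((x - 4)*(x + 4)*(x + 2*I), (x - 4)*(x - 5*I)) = x - 4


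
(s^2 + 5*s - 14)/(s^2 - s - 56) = (s - 2)/(s - 8)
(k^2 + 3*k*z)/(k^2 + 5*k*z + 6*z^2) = k/(k + 2*z)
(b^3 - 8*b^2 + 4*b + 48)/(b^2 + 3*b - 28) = (b^2 - 4*b - 12)/(b + 7)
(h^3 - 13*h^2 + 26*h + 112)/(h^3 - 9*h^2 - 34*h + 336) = (h + 2)/(h + 6)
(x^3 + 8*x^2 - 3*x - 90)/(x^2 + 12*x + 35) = (x^2 + 3*x - 18)/(x + 7)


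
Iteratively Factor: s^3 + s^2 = (s + 1)*(s^2) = s*(s + 1)*(s)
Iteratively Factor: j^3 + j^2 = (j)*(j^2 + j) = j*(j + 1)*(j)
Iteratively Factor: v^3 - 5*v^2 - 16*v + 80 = (v + 4)*(v^2 - 9*v + 20) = (v - 5)*(v + 4)*(v - 4)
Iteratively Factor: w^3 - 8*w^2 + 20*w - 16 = (w - 2)*(w^2 - 6*w + 8) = (w - 2)^2*(w - 4)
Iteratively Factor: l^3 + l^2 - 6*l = (l)*(l^2 + l - 6) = l*(l - 2)*(l + 3)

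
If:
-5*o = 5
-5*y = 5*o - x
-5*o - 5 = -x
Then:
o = -1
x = 0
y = 1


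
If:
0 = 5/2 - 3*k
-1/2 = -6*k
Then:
No Solution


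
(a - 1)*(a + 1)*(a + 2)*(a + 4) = a^4 + 6*a^3 + 7*a^2 - 6*a - 8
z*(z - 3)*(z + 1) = z^3 - 2*z^2 - 3*z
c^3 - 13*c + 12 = (c - 3)*(c - 1)*(c + 4)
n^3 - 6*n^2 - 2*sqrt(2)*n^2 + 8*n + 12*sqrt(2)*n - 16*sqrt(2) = (n - 4)*(n - 2)*(n - 2*sqrt(2))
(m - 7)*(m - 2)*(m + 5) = m^3 - 4*m^2 - 31*m + 70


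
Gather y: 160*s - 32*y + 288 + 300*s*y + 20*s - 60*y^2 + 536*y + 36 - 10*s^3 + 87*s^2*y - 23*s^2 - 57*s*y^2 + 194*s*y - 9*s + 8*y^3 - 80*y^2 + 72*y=-10*s^3 - 23*s^2 + 171*s + 8*y^3 + y^2*(-57*s - 140) + y*(87*s^2 + 494*s + 576) + 324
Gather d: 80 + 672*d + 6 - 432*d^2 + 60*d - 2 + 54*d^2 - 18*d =-378*d^2 + 714*d + 84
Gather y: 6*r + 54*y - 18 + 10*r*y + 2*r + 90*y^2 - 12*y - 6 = 8*r + 90*y^2 + y*(10*r + 42) - 24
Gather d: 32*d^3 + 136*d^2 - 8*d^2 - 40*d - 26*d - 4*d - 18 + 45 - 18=32*d^3 + 128*d^2 - 70*d + 9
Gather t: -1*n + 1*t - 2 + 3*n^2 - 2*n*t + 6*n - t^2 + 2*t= 3*n^2 + 5*n - t^2 + t*(3 - 2*n) - 2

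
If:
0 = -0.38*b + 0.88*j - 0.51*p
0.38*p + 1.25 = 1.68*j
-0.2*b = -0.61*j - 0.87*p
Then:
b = 1.80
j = 0.72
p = -0.09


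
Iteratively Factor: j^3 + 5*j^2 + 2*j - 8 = (j + 4)*(j^2 + j - 2) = (j - 1)*(j + 4)*(j + 2)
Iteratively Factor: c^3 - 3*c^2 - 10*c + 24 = (c - 2)*(c^2 - c - 12) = (c - 4)*(c - 2)*(c + 3)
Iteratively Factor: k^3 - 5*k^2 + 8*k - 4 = (k - 1)*(k^2 - 4*k + 4) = (k - 2)*(k - 1)*(k - 2)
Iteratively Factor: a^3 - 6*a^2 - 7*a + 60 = (a - 5)*(a^2 - a - 12) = (a - 5)*(a - 4)*(a + 3)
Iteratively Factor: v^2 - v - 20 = (v + 4)*(v - 5)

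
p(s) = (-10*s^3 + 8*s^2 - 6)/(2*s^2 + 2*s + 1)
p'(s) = (-4*s - 2)*(-10*s^3 + 8*s^2 - 6)/(2*s^2 + 2*s + 1)^2 + (-30*s^2 + 16*s)/(2*s^2 + 2*s + 1)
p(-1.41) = 17.59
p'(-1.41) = -8.42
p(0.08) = -5.08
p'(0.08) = 10.97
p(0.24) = -3.56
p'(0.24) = 7.93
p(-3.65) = 28.84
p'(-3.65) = -4.65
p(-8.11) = 50.33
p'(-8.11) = -4.91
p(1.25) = -1.97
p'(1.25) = -1.98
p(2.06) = -4.37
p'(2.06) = -3.64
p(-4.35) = 32.13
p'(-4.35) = -4.73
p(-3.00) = 25.85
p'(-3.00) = -4.58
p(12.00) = -51.55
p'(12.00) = -4.95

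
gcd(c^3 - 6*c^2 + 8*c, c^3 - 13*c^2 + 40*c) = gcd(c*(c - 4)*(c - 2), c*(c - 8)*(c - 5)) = c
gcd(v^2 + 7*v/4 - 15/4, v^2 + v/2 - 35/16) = v - 5/4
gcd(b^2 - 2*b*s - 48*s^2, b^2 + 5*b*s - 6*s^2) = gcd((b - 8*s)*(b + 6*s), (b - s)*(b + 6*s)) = b + 6*s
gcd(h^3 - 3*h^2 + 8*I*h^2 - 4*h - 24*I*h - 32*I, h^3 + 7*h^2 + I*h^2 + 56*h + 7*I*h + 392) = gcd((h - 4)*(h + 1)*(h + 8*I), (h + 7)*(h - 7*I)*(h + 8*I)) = h + 8*I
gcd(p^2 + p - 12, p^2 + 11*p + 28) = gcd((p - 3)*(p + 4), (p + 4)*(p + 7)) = p + 4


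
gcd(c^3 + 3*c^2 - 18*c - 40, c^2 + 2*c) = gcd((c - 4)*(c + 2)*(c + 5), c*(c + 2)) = c + 2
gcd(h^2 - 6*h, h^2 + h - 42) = h - 6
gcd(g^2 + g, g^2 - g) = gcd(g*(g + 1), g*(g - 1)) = g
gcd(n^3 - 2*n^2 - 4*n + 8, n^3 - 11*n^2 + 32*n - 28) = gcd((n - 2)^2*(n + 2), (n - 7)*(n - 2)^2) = n^2 - 4*n + 4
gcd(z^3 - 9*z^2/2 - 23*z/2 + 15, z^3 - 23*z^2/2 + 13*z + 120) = z^2 - 7*z/2 - 15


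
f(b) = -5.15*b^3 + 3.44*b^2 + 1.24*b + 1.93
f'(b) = -15.45*b^2 + 6.88*b + 1.24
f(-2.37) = 86.87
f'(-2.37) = -101.85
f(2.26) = -37.14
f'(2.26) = -62.12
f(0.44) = 2.70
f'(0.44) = 1.28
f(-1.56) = 27.92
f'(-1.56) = -47.09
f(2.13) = -29.59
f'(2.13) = -54.20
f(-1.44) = 22.66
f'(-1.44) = -40.70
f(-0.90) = 7.35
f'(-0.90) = -17.47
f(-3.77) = 322.10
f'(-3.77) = -244.29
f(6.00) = -979.19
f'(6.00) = -513.68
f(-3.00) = 168.22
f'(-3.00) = -158.45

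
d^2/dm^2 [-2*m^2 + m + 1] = -4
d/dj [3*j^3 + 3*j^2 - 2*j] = 9*j^2 + 6*j - 2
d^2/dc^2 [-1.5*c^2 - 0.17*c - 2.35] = -3.00000000000000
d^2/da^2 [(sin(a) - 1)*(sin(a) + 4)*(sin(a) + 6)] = -9*sin(a)^3 - 36*sin(a)^2 - 8*sin(a) + 18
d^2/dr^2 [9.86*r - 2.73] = 0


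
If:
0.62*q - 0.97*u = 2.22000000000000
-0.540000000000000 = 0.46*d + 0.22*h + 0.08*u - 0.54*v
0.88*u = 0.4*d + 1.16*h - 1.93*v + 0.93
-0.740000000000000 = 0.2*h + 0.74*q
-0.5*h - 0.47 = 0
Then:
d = 1.51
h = -0.94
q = -0.75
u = -2.77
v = 1.49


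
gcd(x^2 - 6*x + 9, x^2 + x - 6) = 1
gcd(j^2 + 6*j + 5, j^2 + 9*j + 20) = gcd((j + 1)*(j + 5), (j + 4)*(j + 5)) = j + 5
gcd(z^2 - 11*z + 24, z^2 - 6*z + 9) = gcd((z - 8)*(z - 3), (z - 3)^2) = z - 3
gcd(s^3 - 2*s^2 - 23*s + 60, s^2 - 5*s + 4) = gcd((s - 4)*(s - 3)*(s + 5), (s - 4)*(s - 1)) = s - 4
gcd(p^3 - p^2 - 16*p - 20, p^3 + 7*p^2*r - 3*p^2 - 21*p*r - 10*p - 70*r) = p^2 - 3*p - 10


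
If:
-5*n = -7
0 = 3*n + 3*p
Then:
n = 7/5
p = -7/5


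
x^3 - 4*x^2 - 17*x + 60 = (x - 5)*(x - 3)*(x + 4)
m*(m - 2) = m^2 - 2*m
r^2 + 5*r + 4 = (r + 1)*(r + 4)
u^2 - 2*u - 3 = (u - 3)*(u + 1)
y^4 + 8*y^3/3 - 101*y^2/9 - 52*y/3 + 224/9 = (y - 8/3)*(y - 1)*(y + 7/3)*(y + 4)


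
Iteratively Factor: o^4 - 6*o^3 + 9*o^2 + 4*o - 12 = (o - 2)*(o^3 - 4*o^2 + o + 6) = (o - 2)^2*(o^2 - 2*o - 3) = (o - 2)^2*(o + 1)*(o - 3)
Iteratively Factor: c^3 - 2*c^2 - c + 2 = (c - 1)*(c^2 - c - 2) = (c - 2)*(c - 1)*(c + 1)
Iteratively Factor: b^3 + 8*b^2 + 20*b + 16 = (b + 2)*(b^2 + 6*b + 8) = (b + 2)^2*(b + 4)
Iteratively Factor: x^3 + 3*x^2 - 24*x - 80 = (x - 5)*(x^2 + 8*x + 16) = (x - 5)*(x + 4)*(x + 4)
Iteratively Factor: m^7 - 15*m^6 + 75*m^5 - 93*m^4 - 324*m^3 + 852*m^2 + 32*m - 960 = (m - 3)*(m^6 - 12*m^5 + 39*m^4 + 24*m^3 - 252*m^2 + 96*m + 320) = (m - 3)*(m - 2)*(m^5 - 10*m^4 + 19*m^3 + 62*m^2 - 128*m - 160) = (m - 3)*(m - 2)*(m + 2)*(m^4 - 12*m^3 + 43*m^2 - 24*m - 80) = (m - 4)*(m - 3)*(m - 2)*(m + 2)*(m^3 - 8*m^2 + 11*m + 20) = (m - 4)^2*(m - 3)*(m - 2)*(m + 2)*(m^2 - 4*m - 5) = (m - 4)^2*(m - 3)*(m - 2)*(m + 1)*(m + 2)*(m - 5)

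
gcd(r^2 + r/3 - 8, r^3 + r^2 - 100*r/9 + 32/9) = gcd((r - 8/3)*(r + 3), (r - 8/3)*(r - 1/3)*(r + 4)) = r - 8/3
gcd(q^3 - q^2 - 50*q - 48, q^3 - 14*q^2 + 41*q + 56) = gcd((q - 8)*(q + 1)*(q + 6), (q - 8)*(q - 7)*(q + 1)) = q^2 - 7*q - 8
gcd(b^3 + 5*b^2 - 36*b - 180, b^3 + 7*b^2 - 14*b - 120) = b^2 + 11*b + 30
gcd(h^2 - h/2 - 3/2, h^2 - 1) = h + 1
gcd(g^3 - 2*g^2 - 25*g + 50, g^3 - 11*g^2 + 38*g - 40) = g^2 - 7*g + 10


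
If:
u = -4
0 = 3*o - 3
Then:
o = 1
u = -4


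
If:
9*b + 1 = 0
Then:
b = -1/9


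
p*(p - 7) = p^2 - 7*p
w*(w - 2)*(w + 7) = w^3 + 5*w^2 - 14*w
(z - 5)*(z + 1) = z^2 - 4*z - 5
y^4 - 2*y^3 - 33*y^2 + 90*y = y*(y - 5)*(y - 3)*(y + 6)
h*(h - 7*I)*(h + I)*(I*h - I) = I*h^4 + 6*h^3 - I*h^3 - 6*h^2 + 7*I*h^2 - 7*I*h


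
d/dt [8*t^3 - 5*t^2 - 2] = 2*t*(12*t - 5)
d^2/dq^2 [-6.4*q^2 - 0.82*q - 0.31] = -12.8000000000000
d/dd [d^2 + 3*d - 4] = 2*d + 3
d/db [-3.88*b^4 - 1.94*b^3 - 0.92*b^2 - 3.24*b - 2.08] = -15.52*b^3 - 5.82*b^2 - 1.84*b - 3.24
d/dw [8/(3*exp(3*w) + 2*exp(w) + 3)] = (-72*exp(2*w) - 16)*exp(w)/(3*exp(3*w) + 2*exp(w) + 3)^2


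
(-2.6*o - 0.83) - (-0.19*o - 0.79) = -2.41*o - 0.0399999999999999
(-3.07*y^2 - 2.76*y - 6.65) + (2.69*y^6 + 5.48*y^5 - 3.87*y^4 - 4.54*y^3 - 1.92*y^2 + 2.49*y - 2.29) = 2.69*y^6 + 5.48*y^5 - 3.87*y^4 - 4.54*y^3 - 4.99*y^2 - 0.27*y - 8.94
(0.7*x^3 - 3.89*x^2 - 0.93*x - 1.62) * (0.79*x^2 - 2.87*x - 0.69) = 0.553*x^5 - 5.0821*x^4 + 9.9466*x^3 + 4.0734*x^2 + 5.2911*x + 1.1178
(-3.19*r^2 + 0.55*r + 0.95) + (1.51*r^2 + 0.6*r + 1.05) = -1.68*r^2 + 1.15*r + 2.0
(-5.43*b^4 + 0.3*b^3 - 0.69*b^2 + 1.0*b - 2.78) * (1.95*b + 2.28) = -10.5885*b^5 - 11.7954*b^4 - 0.6615*b^3 + 0.3768*b^2 - 3.141*b - 6.3384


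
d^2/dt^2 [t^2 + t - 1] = 2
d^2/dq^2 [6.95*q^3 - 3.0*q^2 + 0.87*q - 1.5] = 41.7*q - 6.0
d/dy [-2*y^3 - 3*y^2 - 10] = 6*y*(-y - 1)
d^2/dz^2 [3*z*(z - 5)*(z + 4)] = 18*z - 6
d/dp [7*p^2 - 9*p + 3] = 14*p - 9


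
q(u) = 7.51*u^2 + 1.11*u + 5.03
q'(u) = 15.02*u + 1.11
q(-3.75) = 106.48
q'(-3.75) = -55.22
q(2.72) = 63.61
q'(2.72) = 41.96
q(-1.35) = 17.22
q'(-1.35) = -19.17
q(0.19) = 5.51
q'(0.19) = 3.96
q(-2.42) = 46.33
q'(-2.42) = -35.24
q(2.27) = 46.25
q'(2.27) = 35.21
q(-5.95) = 264.30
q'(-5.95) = -88.26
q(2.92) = 72.30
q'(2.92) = 44.97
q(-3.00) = 69.29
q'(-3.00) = -43.95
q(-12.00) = 1073.15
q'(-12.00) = -179.13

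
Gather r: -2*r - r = -3*r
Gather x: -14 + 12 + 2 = 0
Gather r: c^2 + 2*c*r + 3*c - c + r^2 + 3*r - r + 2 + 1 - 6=c^2 + 2*c + r^2 + r*(2*c + 2) - 3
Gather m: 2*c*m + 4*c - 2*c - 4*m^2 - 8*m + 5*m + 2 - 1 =2*c - 4*m^2 + m*(2*c - 3) + 1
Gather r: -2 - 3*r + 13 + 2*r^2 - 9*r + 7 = 2*r^2 - 12*r + 18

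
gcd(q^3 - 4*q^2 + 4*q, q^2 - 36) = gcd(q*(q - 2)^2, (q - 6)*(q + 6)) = 1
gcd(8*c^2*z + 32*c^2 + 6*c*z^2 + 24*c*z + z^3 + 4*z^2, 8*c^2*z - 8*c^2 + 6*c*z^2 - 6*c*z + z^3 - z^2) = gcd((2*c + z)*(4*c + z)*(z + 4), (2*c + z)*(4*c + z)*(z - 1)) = 8*c^2 + 6*c*z + z^2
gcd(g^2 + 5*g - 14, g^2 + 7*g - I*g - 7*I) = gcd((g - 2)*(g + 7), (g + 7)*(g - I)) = g + 7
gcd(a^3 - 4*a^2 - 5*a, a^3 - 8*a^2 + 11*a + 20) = a^2 - 4*a - 5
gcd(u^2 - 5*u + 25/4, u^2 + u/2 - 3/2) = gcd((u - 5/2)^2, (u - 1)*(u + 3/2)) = 1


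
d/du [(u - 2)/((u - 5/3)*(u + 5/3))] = 9*(-9*u^2 + 36*u - 25)/(81*u^4 - 450*u^2 + 625)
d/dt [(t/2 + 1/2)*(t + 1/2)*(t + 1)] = (t + 1)*(3*t + 2)/2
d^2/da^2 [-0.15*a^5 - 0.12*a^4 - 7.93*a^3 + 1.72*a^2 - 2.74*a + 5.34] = -3.0*a^3 - 1.44*a^2 - 47.58*a + 3.44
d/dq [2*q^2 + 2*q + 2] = 4*q + 2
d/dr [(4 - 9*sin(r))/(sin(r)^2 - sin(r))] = (9*cos(r) - 8/tan(r) + 4*cos(r)/sin(r)^2)/(sin(r) - 1)^2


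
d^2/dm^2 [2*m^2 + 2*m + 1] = 4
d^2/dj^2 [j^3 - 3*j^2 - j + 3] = 6*j - 6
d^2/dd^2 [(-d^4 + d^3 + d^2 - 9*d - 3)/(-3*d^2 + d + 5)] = 2*(9*d^6 - 9*d^5 - 42*d^4 + 102*d^3 + 171*d^2 + 303*d - 22)/(27*d^6 - 27*d^5 - 126*d^4 + 89*d^3 + 210*d^2 - 75*d - 125)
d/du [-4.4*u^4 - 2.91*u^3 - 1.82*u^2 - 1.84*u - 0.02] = -17.6*u^3 - 8.73*u^2 - 3.64*u - 1.84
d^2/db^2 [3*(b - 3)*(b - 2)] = 6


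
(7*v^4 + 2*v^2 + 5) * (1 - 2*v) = -14*v^5 + 7*v^4 - 4*v^3 + 2*v^2 - 10*v + 5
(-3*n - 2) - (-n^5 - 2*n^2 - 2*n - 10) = n^5 + 2*n^2 - n + 8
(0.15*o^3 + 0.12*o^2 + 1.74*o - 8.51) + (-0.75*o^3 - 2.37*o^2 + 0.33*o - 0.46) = -0.6*o^3 - 2.25*o^2 + 2.07*o - 8.97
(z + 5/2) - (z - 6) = 17/2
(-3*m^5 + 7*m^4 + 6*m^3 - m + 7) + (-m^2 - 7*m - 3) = -3*m^5 + 7*m^4 + 6*m^3 - m^2 - 8*m + 4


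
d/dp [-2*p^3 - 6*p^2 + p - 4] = -6*p^2 - 12*p + 1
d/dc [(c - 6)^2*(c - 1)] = (c - 6)*(3*c - 8)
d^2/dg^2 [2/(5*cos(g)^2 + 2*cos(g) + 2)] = (-200*sin(g)^4 + 28*sin(g)^2 + 83*cos(g) - 15*cos(3*g) + 148)/(-5*sin(g)^2 + 2*cos(g) + 7)^3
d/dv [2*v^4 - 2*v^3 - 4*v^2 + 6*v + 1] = 8*v^3 - 6*v^2 - 8*v + 6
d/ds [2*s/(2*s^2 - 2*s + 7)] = 2*(7 - 2*s^2)/(4*s^4 - 8*s^3 + 32*s^2 - 28*s + 49)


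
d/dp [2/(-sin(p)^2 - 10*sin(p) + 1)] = 4*(sin(p) + 5)*cos(p)/(10*sin(p) - cos(p)^2)^2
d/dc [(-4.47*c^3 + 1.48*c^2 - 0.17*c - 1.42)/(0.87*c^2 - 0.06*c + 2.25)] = (-3.8889*c^4 + 0.5364*c^3 - 30.1134*c^2 + 9.1308*c - 0.4677)/(0.7569*c^4 - 0.1044*c^3 + 3.9186*c^2 - 0.27*c + 5.0625)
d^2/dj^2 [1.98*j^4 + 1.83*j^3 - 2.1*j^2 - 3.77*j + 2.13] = 23.76*j^2 + 10.98*j - 4.2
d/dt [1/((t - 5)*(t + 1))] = 2*(2 - t)/(t^4 - 8*t^3 + 6*t^2 + 40*t + 25)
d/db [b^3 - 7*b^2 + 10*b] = 3*b^2 - 14*b + 10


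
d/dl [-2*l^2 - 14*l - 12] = -4*l - 14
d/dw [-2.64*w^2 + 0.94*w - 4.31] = 0.94 - 5.28*w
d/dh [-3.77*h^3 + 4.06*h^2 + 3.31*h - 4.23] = -11.31*h^2 + 8.12*h + 3.31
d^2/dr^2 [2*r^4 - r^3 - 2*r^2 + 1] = 24*r^2 - 6*r - 4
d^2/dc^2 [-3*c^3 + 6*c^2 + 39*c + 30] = 12 - 18*c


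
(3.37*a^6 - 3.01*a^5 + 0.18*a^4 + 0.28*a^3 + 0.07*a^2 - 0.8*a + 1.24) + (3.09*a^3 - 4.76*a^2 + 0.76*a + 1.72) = 3.37*a^6 - 3.01*a^5 + 0.18*a^4 + 3.37*a^3 - 4.69*a^2 - 0.04*a + 2.96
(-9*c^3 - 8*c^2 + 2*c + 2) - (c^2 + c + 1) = -9*c^3 - 9*c^2 + c + 1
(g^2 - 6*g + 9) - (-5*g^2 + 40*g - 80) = 6*g^2 - 46*g + 89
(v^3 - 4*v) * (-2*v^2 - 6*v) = -2*v^5 - 6*v^4 + 8*v^3 + 24*v^2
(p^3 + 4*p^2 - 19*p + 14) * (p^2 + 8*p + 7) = p^5 + 12*p^4 + 20*p^3 - 110*p^2 - 21*p + 98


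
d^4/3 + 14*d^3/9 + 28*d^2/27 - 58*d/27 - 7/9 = (d/3 + 1)*(d - 1)*(d + 1/3)*(d + 7/3)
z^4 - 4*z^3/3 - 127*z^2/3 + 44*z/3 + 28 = (z - 7)*(z - 1)*(z + 2/3)*(z + 6)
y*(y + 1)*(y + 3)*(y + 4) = y^4 + 8*y^3 + 19*y^2 + 12*y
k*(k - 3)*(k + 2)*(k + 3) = k^4 + 2*k^3 - 9*k^2 - 18*k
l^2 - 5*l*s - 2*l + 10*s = (l - 2)*(l - 5*s)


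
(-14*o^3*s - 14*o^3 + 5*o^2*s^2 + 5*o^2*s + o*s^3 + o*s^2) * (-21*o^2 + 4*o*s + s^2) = 294*o^5*s + 294*o^5 - 161*o^4*s^2 - 161*o^4*s - 15*o^3*s^3 - 15*o^3*s^2 + 9*o^2*s^4 + 9*o^2*s^3 + o*s^5 + o*s^4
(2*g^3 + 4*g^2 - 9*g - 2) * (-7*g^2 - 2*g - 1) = -14*g^5 - 32*g^4 + 53*g^3 + 28*g^2 + 13*g + 2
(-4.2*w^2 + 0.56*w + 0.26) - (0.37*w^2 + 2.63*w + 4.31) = -4.57*w^2 - 2.07*w - 4.05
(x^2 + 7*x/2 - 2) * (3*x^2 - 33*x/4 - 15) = 3*x^4 + 9*x^3/4 - 399*x^2/8 - 36*x + 30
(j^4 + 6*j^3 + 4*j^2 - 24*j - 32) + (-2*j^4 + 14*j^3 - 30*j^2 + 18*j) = -j^4 + 20*j^3 - 26*j^2 - 6*j - 32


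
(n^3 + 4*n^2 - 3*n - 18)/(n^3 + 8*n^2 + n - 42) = (n + 3)/(n + 7)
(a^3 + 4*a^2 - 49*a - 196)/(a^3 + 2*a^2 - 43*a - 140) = (a + 7)/(a + 5)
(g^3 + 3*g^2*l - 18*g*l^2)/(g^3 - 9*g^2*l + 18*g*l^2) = (g + 6*l)/(g - 6*l)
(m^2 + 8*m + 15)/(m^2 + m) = (m^2 + 8*m + 15)/(m*(m + 1))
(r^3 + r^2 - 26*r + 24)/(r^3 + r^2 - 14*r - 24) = (r^2 + 5*r - 6)/(r^2 + 5*r + 6)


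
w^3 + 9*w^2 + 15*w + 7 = (w + 1)^2*(w + 7)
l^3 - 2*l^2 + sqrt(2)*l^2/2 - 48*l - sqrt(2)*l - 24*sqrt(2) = (l - 8)*(l + 6)*(l + sqrt(2)/2)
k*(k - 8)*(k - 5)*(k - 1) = k^4 - 14*k^3 + 53*k^2 - 40*k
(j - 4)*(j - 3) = j^2 - 7*j + 12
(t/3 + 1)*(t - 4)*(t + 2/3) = t^3/3 - t^2/9 - 38*t/9 - 8/3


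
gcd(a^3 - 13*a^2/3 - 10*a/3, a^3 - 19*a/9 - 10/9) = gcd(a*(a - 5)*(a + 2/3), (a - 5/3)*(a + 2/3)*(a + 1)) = a + 2/3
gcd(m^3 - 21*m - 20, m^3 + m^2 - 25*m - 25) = m^2 - 4*m - 5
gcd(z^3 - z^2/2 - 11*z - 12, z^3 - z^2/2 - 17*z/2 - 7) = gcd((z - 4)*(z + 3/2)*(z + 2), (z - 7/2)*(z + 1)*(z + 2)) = z + 2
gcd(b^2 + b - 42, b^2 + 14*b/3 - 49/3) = b + 7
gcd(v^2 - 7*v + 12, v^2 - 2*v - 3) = v - 3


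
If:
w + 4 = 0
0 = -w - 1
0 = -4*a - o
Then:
No Solution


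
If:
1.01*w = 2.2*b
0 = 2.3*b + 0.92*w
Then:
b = 0.00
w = 0.00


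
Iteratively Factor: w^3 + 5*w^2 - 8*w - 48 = (w + 4)*(w^2 + w - 12) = (w - 3)*(w + 4)*(w + 4)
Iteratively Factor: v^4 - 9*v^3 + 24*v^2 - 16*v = (v - 4)*(v^3 - 5*v^2 + 4*v) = (v - 4)^2*(v^2 - v) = (v - 4)^2*(v - 1)*(v)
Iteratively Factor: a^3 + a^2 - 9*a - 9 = (a + 3)*(a^2 - 2*a - 3) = (a + 1)*(a + 3)*(a - 3)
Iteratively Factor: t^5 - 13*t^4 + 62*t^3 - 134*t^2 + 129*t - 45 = (t - 3)*(t^4 - 10*t^3 + 32*t^2 - 38*t + 15) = (t - 3)*(t - 1)*(t^3 - 9*t^2 + 23*t - 15) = (t - 3)^2*(t - 1)*(t^2 - 6*t + 5) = (t - 5)*(t - 3)^2*(t - 1)*(t - 1)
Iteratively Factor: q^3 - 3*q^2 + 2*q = (q - 2)*(q^2 - q) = q*(q - 2)*(q - 1)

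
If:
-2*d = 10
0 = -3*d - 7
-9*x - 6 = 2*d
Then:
No Solution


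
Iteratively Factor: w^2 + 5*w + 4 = (w + 1)*(w + 4)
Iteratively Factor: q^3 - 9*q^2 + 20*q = (q - 4)*(q^2 - 5*q) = (q - 5)*(q - 4)*(q)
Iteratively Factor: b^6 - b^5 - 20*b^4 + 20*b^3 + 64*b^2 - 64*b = (b + 4)*(b^5 - 5*b^4 + 20*b^2 - 16*b) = (b - 1)*(b + 4)*(b^4 - 4*b^3 - 4*b^2 + 16*b) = b*(b - 1)*(b + 4)*(b^3 - 4*b^2 - 4*b + 16) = b*(b - 2)*(b - 1)*(b + 4)*(b^2 - 2*b - 8) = b*(b - 4)*(b - 2)*(b - 1)*(b + 4)*(b + 2)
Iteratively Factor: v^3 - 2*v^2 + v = (v - 1)*(v^2 - v) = v*(v - 1)*(v - 1)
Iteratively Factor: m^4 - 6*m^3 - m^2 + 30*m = (m - 5)*(m^3 - m^2 - 6*m) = m*(m - 5)*(m^2 - m - 6) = m*(m - 5)*(m - 3)*(m + 2)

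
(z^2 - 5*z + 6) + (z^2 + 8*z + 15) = 2*z^2 + 3*z + 21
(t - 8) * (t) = t^2 - 8*t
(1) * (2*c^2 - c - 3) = 2*c^2 - c - 3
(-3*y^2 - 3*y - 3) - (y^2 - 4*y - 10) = -4*y^2 + y + 7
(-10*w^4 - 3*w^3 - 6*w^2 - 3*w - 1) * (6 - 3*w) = 30*w^5 - 51*w^4 - 27*w^2 - 15*w - 6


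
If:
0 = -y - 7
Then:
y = -7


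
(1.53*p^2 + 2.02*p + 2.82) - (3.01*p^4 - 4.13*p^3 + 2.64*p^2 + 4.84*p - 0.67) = -3.01*p^4 + 4.13*p^3 - 1.11*p^2 - 2.82*p + 3.49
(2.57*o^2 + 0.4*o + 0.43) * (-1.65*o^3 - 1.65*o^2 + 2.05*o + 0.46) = -4.2405*o^5 - 4.9005*o^4 + 3.899*o^3 + 1.2927*o^2 + 1.0655*o + 0.1978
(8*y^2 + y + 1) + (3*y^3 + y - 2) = 3*y^3 + 8*y^2 + 2*y - 1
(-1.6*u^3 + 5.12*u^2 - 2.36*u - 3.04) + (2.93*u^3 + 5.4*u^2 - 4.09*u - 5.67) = 1.33*u^3 + 10.52*u^2 - 6.45*u - 8.71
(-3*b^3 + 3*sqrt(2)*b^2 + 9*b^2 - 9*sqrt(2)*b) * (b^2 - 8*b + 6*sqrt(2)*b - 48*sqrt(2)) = -3*b^5 - 15*sqrt(2)*b^4 + 33*b^4 - 36*b^3 + 165*sqrt(2)*b^3 - 360*sqrt(2)*b^2 - 396*b^2 + 864*b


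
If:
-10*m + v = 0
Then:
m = v/10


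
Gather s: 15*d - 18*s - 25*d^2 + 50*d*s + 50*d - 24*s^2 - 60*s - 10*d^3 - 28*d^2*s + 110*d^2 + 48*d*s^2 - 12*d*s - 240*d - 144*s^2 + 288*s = -10*d^3 + 85*d^2 - 175*d + s^2*(48*d - 168) + s*(-28*d^2 + 38*d + 210)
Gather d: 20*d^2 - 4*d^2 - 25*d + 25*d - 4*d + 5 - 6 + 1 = 16*d^2 - 4*d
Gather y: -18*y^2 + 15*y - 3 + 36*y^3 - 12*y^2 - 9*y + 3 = 36*y^3 - 30*y^2 + 6*y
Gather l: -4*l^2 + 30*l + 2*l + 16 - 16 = -4*l^2 + 32*l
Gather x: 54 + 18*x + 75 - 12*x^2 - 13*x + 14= -12*x^2 + 5*x + 143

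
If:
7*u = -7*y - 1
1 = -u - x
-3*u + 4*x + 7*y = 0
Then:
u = -5/14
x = -9/14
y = 3/14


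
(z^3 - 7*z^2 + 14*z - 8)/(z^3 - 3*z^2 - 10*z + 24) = (z - 1)/(z + 3)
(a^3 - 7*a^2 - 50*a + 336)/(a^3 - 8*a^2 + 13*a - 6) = (a^2 - a - 56)/(a^2 - 2*a + 1)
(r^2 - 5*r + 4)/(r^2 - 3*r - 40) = (-r^2 + 5*r - 4)/(-r^2 + 3*r + 40)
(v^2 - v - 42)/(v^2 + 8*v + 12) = (v - 7)/(v + 2)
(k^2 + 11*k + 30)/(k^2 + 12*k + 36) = (k + 5)/(k + 6)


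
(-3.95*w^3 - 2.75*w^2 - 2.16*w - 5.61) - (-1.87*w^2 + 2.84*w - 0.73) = -3.95*w^3 - 0.88*w^2 - 5.0*w - 4.88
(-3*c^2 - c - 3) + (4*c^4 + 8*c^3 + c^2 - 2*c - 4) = 4*c^4 + 8*c^3 - 2*c^2 - 3*c - 7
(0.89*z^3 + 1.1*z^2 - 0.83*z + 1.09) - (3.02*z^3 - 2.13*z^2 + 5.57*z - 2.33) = -2.13*z^3 + 3.23*z^2 - 6.4*z + 3.42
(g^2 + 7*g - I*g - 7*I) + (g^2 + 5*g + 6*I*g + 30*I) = 2*g^2 + 12*g + 5*I*g + 23*I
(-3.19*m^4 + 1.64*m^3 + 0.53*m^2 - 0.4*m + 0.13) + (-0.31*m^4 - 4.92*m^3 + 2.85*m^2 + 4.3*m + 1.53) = -3.5*m^4 - 3.28*m^3 + 3.38*m^2 + 3.9*m + 1.66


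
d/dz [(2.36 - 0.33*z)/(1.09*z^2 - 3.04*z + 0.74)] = (0.3597*z^2 - 5.1448*z + 6.9302)/(1.1881*z^4 - 6.6272*z^3 + 10.8548*z^2 - 4.4992*z + 0.5476)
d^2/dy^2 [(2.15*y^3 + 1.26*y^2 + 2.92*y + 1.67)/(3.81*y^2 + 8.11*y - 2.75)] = (-1.13686837721616e-13*y^4 + 334.781572*y^3 - 63.0410279999999*y^2 + 590.731032*y + 403.977764)/(55.306341*y^6 + 353.176713*y^5 + 632.017278*y^4 + 23.5765809999999*y^3 - 456.18045*y^2 + 183.995625*y - 20.796875)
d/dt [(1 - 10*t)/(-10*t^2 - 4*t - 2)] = (-25*t^2 + 5*t + 6)/(25*t^4 + 20*t^3 + 14*t^2 + 4*t + 1)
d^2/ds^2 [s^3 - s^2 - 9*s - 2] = 6*s - 2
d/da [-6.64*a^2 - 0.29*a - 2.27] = -13.28*a - 0.29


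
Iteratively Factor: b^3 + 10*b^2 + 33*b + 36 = (b + 3)*(b^2 + 7*b + 12) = (b + 3)*(b + 4)*(b + 3)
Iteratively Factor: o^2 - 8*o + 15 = (o - 3)*(o - 5)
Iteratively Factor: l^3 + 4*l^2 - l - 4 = (l + 4)*(l^2 - 1) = (l + 1)*(l + 4)*(l - 1)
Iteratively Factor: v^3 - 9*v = (v - 3)*(v^2 + 3*v) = v*(v - 3)*(v + 3)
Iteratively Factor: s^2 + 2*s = (s)*(s + 2)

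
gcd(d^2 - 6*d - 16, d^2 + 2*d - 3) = 1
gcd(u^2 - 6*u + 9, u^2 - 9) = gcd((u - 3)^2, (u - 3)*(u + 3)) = u - 3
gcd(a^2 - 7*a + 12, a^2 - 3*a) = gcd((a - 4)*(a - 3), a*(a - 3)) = a - 3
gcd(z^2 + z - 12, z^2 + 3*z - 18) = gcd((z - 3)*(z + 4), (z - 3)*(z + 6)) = z - 3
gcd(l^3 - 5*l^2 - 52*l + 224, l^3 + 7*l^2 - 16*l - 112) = l^2 + 3*l - 28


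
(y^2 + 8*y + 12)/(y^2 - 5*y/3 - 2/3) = 3*(y^2 + 8*y + 12)/(3*y^2 - 5*y - 2)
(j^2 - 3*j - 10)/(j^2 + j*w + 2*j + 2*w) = (j - 5)/(j + w)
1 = 1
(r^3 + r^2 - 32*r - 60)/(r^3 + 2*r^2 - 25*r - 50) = (r - 6)/(r - 5)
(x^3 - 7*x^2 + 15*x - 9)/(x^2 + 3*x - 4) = (x^2 - 6*x + 9)/(x + 4)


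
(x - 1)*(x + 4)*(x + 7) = x^3 + 10*x^2 + 17*x - 28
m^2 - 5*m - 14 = (m - 7)*(m + 2)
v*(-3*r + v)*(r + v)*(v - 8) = -3*r^2*v^2 + 24*r^2*v - 2*r*v^3 + 16*r*v^2 + v^4 - 8*v^3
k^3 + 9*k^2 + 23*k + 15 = (k + 1)*(k + 3)*(k + 5)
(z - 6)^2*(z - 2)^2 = z^4 - 16*z^3 + 88*z^2 - 192*z + 144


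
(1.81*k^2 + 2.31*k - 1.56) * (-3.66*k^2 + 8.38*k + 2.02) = -6.6246*k^4 + 6.7132*k^3 + 28.7236*k^2 - 8.4066*k - 3.1512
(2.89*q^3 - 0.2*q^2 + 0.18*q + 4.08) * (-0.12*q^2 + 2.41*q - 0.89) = -0.3468*q^5 + 6.9889*q^4 - 3.0757*q^3 + 0.1222*q^2 + 9.6726*q - 3.6312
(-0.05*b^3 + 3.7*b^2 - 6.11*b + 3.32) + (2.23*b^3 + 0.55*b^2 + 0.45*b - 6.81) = 2.18*b^3 + 4.25*b^2 - 5.66*b - 3.49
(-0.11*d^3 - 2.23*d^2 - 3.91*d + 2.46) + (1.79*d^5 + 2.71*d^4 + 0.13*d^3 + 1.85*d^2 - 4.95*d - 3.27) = 1.79*d^5 + 2.71*d^4 + 0.02*d^3 - 0.38*d^2 - 8.86*d - 0.81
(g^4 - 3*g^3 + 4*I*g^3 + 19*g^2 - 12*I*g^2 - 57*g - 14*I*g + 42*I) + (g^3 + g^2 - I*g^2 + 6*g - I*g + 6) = g^4 - 2*g^3 + 4*I*g^3 + 20*g^2 - 13*I*g^2 - 51*g - 15*I*g + 6 + 42*I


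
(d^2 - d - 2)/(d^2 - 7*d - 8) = (d - 2)/(d - 8)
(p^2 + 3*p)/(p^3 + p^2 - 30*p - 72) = p/(p^2 - 2*p - 24)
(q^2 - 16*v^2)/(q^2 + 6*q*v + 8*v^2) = (q - 4*v)/(q + 2*v)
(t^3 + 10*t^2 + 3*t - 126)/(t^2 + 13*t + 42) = t - 3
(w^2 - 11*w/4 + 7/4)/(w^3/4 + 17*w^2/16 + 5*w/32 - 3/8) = 8*(4*w^2 - 11*w + 7)/(8*w^3 + 34*w^2 + 5*w - 12)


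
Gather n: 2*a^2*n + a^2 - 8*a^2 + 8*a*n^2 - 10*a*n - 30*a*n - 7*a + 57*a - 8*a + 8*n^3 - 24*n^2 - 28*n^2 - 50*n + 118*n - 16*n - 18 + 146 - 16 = -7*a^2 + 42*a + 8*n^3 + n^2*(8*a - 52) + n*(2*a^2 - 40*a + 52) + 112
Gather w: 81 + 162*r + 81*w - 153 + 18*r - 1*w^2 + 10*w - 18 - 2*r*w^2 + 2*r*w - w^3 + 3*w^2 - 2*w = 180*r - w^3 + w^2*(2 - 2*r) + w*(2*r + 89) - 90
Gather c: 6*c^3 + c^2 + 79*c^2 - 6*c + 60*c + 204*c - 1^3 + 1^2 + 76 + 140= 6*c^3 + 80*c^2 + 258*c + 216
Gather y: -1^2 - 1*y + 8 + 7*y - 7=6*y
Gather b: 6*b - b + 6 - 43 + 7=5*b - 30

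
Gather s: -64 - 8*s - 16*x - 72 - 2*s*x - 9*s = s*(-2*x - 17) - 16*x - 136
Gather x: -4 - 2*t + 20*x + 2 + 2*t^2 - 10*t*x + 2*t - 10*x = 2*t^2 + x*(10 - 10*t) - 2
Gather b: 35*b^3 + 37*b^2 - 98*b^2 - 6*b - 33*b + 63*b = 35*b^3 - 61*b^2 + 24*b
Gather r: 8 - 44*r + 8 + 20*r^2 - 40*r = 20*r^2 - 84*r + 16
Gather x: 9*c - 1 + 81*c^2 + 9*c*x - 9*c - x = 81*c^2 + x*(9*c - 1) - 1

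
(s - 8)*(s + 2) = s^2 - 6*s - 16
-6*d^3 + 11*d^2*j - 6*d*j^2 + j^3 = (-3*d + j)*(-2*d + j)*(-d + j)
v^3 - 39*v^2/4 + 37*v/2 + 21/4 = (v - 7)*(v - 3)*(v + 1/4)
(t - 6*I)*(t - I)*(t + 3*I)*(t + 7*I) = t^4 + 3*I*t^3 + 43*t^2 + 87*I*t + 126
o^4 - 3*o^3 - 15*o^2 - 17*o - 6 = (o - 6)*(o + 1)^3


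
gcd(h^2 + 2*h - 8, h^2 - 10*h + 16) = h - 2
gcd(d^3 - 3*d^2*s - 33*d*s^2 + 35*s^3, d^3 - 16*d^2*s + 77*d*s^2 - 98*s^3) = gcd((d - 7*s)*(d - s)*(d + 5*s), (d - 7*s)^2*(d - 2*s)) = -d + 7*s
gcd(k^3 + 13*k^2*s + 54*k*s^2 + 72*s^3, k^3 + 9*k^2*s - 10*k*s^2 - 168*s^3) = k + 6*s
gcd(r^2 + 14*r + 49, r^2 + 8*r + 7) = r + 7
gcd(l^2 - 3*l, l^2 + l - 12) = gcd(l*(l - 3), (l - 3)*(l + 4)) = l - 3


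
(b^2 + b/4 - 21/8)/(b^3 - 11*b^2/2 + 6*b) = (b + 7/4)/(b*(b - 4))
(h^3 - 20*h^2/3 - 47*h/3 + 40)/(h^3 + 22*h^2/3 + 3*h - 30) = (h - 8)/(h + 6)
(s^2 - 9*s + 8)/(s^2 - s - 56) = (s - 1)/(s + 7)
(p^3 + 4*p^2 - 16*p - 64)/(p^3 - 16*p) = (p + 4)/p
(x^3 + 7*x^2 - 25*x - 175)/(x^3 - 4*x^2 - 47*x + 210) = (x + 5)/(x - 6)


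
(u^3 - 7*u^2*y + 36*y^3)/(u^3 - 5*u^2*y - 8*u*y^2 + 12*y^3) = (-u + 3*y)/(-u + y)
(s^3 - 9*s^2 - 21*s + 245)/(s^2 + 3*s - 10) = (s^2 - 14*s + 49)/(s - 2)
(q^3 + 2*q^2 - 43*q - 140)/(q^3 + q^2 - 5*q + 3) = (q^3 + 2*q^2 - 43*q - 140)/(q^3 + q^2 - 5*q + 3)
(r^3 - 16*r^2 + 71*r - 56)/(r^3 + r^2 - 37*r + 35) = (r^2 - 15*r + 56)/(r^2 + 2*r - 35)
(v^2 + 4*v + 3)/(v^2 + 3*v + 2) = (v + 3)/(v + 2)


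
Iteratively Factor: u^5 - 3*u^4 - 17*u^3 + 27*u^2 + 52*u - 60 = (u + 2)*(u^4 - 5*u^3 - 7*u^2 + 41*u - 30) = (u - 1)*(u + 2)*(u^3 - 4*u^2 - 11*u + 30) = (u - 1)*(u + 2)*(u + 3)*(u^2 - 7*u + 10) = (u - 5)*(u - 1)*(u + 2)*(u + 3)*(u - 2)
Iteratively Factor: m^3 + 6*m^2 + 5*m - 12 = (m + 4)*(m^2 + 2*m - 3) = (m + 3)*(m + 4)*(m - 1)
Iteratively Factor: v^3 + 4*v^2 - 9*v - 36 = (v + 4)*(v^2 - 9) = (v + 3)*(v + 4)*(v - 3)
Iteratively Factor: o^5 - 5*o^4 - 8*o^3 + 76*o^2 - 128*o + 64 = (o - 4)*(o^4 - o^3 - 12*o^2 + 28*o - 16) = (o - 4)*(o + 4)*(o^3 - 5*o^2 + 8*o - 4) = (o - 4)*(o - 2)*(o + 4)*(o^2 - 3*o + 2) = (o - 4)*(o - 2)^2*(o + 4)*(o - 1)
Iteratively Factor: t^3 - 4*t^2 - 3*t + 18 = (t + 2)*(t^2 - 6*t + 9) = (t - 3)*(t + 2)*(t - 3)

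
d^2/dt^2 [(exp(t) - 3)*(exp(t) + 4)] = (4*exp(t) + 1)*exp(t)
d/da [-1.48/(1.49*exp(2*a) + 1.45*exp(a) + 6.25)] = (4.4104*exp(a) + 2.146)*exp(a)/(1.49*exp(2*a) + 1.45*exp(a) + 6.25)^2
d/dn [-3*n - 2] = -3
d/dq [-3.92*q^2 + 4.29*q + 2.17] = 4.29 - 7.84*q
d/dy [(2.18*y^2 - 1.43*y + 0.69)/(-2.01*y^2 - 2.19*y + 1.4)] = (-7.6485*y^2 + 8.8778*y - 0.4909)/(4.0401*y^4 + 8.8038*y^3 - 0.831899999999999*y^2 - 6.132*y + 1.96)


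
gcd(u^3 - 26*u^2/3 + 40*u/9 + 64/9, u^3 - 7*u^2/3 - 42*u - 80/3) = u^2 - 22*u/3 - 16/3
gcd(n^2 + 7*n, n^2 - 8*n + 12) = 1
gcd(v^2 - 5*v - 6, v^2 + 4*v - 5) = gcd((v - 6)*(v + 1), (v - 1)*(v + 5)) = 1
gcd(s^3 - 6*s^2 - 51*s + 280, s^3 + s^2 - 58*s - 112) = s^2 - s - 56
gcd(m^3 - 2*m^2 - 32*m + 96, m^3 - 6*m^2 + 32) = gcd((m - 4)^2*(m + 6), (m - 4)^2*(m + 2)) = m^2 - 8*m + 16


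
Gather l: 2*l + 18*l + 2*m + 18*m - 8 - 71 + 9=20*l + 20*m - 70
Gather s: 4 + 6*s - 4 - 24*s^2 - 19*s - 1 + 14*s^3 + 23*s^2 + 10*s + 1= 14*s^3 - s^2 - 3*s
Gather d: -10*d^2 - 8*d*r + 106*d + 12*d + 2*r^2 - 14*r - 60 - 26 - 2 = -10*d^2 + d*(118 - 8*r) + 2*r^2 - 14*r - 88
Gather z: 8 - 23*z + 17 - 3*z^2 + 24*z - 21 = -3*z^2 + z + 4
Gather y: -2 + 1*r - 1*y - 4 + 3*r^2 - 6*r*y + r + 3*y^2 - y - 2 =3*r^2 + 2*r + 3*y^2 + y*(-6*r - 2) - 8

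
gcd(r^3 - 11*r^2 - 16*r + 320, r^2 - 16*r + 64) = r^2 - 16*r + 64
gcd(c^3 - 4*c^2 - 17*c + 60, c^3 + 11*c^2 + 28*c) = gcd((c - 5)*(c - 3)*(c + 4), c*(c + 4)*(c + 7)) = c + 4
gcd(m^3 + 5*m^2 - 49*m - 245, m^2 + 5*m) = m + 5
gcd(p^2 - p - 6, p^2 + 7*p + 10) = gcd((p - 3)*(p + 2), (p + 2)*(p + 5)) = p + 2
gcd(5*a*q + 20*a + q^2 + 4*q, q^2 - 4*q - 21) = 1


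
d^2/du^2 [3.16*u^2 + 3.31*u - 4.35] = 6.32000000000000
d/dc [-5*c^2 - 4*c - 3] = -10*c - 4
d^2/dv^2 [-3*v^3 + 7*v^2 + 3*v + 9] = 14 - 18*v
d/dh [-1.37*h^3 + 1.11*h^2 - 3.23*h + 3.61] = -4.11*h^2 + 2.22*h - 3.23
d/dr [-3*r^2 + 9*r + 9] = 9 - 6*r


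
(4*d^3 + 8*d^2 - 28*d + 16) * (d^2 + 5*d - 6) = 4*d^5 + 28*d^4 - 12*d^3 - 172*d^2 + 248*d - 96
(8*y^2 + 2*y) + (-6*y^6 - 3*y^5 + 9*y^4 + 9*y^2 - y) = -6*y^6 - 3*y^5 + 9*y^4 + 17*y^2 + y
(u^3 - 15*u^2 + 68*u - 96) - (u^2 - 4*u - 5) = u^3 - 16*u^2 + 72*u - 91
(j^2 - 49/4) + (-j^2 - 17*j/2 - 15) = -17*j/2 - 109/4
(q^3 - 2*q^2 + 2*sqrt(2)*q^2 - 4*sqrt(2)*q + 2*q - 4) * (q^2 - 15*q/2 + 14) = q^5 - 19*q^4/2 + 2*sqrt(2)*q^4 - 19*sqrt(2)*q^3 + 31*q^3 - 47*q^2 + 58*sqrt(2)*q^2 - 56*sqrt(2)*q + 58*q - 56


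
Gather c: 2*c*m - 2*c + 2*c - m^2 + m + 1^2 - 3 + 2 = 2*c*m - m^2 + m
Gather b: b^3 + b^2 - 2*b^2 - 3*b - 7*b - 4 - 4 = b^3 - b^2 - 10*b - 8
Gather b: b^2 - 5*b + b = b^2 - 4*b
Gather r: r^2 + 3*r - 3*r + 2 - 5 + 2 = r^2 - 1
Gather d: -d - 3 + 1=-d - 2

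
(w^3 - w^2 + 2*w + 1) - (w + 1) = w^3 - w^2 + w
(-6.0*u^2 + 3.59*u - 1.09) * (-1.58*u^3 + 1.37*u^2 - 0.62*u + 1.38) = 9.48*u^5 - 13.8922*u^4 + 10.3605*u^3 - 11.9991*u^2 + 5.63*u - 1.5042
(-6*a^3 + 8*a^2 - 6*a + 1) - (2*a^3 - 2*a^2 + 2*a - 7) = -8*a^3 + 10*a^2 - 8*a + 8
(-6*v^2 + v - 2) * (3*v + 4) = -18*v^3 - 21*v^2 - 2*v - 8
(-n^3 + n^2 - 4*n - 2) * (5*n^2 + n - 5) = -5*n^5 + 4*n^4 - 14*n^3 - 19*n^2 + 18*n + 10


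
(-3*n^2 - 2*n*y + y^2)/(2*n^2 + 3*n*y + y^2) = (-3*n + y)/(2*n + y)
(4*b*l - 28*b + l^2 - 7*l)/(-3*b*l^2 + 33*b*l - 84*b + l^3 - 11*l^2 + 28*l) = (-4*b - l)/(3*b*l - 12*b - l^2 + 4*l)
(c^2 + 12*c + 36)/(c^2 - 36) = (c + 6)/(c - 6)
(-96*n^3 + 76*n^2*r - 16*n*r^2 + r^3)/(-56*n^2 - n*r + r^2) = (12*n^2 - 8*n*r + r^2)/(7*n + r)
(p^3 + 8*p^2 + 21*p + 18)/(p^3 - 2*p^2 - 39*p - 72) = (p + 2)/(p - 8)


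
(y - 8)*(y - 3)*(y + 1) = y^3 - 10*y^2 + 13*y + 24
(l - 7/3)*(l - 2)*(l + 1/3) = l^3 - 4*l^2 + 29*l/9 + 14/9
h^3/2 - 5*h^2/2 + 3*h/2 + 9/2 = (h/2 + 1/2)*(h - 3)^2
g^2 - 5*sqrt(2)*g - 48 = (g - 8*sqrt(2))*(g + 3*sqrt(2))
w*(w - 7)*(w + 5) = w^3 - 2*w^2 - 35*w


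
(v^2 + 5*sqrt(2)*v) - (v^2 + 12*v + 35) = -12*v + 5*sqrt(2)*v - 35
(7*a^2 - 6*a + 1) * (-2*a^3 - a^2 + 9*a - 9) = -14*a^5 + 5*a^4 + 67*a^3 - 118*a^2 + 63*a - 9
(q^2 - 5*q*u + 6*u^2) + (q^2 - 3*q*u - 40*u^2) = 2*q^2 - 8*q*u - 34*u^2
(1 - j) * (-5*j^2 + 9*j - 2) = 5*j^3 - 14*j^2 + 11*j - 2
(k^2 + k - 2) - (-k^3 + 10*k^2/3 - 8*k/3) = k^3 - 7*k^2/3 + 11*k/3 - 2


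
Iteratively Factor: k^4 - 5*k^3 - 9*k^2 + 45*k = (k)*(k^3 - 5*k^2 - 9*k + 45) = k*(k + 3)*(k^2 - 8*k + 15) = k*(k - 3)*(k + 3)*(k - 5)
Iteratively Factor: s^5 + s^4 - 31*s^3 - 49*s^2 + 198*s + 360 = (s - 3)*(s^4 + 4*s^3 - 19*s^2 - 106*s - 120) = (s - 3)*(s + 3)*(s^3 + s^2 - 22*s - 40) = (s - 5)*(s - 3)*(s + 3)*(s^2 + 6*s + 8) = (s - 5)*(s - 3)*(s + 3)*(s + 4)*(s + 2)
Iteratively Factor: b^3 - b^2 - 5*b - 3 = (b + 1)*(b^2 - 2*b - 3) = (b + 1)^2*(b - 3)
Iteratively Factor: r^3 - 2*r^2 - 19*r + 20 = (r + 4)*(r^2 - 6*r + 5) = (r - 5)*(r + 4)*(r - 1)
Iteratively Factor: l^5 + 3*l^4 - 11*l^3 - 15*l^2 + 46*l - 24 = (l + 3)*(l^4 - 11*l^2 + 18*l - 8) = (l - 1)*(l + 3)*(l^3 + l^2 - 10*l + 8) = (l - 1)*(l + 3)*(l + 4)*(l^2 - 3*l + 2) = (l - 2)*(l - 1)*(l + 3)*(l + 4)*(l - 1)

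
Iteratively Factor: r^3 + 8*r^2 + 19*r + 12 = (r + 3)*(r^2 + 5*r + 4) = (r + 1)*(r + 3)*(r + 4)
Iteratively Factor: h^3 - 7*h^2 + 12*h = (h - 4)*(h^2 - 3*h) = (h - 4)*(h - 3)*(h)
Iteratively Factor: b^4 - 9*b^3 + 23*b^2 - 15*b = (b)*(b^3 - 9*b^2 + 23*b - 15) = b*(b - 3)*(b^2 - 6*b + 5) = b*(b - 5)*(b - 3)*(b - 1)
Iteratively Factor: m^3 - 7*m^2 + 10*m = (m - 5)*(m^2 - 2*m) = (m - 5)*(m - 2)*(m)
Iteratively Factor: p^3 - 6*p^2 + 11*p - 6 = (p - 3)*(p^2 - 3*p + 2) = (p - 3)*(p - 1)*(p - 2)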